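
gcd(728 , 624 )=104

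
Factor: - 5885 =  - 5^1*11^1*107^1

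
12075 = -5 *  ( - 2415)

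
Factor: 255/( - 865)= -51/173=- 3^1*17^1 * 173^( - 1)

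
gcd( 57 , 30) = 3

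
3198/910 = 123/35 = 3.51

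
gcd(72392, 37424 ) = 8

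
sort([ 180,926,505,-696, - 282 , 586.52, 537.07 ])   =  [ - 696, - 282,180, 505, 537.07, 586.52,926 ] 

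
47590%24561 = 23029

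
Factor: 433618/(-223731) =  - 2^1 * 3^(-2)*19^1* 11411^1*24859^( -1 )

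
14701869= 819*17951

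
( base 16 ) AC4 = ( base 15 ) c3b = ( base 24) 4ik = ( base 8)5304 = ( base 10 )2756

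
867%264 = 75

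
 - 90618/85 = -1067 + 77/85 = - 1066.09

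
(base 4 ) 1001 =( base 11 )5A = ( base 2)1000001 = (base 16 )41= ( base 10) 65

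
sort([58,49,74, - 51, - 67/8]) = [ - 51 , - 67/8,49,  58, 74]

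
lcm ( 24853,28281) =820149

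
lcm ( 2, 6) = 6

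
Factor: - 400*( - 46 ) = 2^5*5^2*23^1 = 18400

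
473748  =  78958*6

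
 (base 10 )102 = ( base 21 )4i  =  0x66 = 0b1100110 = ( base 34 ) 30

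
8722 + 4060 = 12782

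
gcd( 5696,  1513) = 89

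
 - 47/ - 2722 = 47/2722= 0.02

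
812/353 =812/353=2.30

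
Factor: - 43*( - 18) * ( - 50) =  - 2^2*3^2*5^2*43^1 = -  38700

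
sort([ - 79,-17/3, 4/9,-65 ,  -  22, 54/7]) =[ - 79, - 65, - 22,-17/3,  4/9,54/7]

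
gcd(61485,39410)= 5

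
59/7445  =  59/7445 = 0.01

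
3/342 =1/114 =0.01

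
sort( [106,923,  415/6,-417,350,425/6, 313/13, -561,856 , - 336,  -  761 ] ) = [- 761, - 561,-417, - 336,313/13,415/6,425/6,  106 , 350,856,923]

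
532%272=260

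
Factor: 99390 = 2^1*3^1*5^1*3313^1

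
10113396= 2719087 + 7394309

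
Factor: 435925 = 5^2*  7^1*47^1*53^1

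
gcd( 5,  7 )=1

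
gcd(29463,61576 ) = 1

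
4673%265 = 168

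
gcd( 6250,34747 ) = 1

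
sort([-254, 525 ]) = [-254,525]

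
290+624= 914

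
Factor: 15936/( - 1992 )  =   - 8 = - 2^3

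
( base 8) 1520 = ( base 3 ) 1011102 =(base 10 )848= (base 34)OW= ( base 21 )1J8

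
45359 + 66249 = 111608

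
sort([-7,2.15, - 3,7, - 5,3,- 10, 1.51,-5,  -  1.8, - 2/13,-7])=[-10,-7, - 7, -5, -5, - 3,-1.8,- 2/13,1.51,2.15,3,  7 ] 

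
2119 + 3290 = 5409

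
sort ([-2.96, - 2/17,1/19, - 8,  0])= [ - 8,-2.96, - 2/17, 0, 1/19] 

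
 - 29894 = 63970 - 93864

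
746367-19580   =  726787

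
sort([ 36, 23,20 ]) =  [20, 23, 36 ] 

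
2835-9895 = -7060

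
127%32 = 31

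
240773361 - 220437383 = 20335978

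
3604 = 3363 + 241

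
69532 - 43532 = 26000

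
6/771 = 2/257 = 0.01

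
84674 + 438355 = 523029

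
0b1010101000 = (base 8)1250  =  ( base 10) 680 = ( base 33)kk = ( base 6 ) 3052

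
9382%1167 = 46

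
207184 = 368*563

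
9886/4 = 4943/2 = 2471.50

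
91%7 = 0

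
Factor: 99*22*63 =137214  =  2^1*3^4*7^1*11^2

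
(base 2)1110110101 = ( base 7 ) 2524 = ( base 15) 434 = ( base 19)2BI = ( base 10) 949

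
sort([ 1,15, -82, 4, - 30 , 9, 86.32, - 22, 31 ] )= [ - 82, - 30, - 22, 1, 4,9, 15, 31,86.32 ]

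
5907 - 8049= - 2142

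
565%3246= 565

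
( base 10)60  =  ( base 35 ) 1p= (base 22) 2g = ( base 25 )2A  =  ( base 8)74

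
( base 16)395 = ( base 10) 917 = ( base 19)2A5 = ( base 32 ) sl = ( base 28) 14l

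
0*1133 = 0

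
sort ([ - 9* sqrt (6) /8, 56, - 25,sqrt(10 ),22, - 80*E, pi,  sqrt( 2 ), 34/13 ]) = [-80* E , - 25,-9 *sqrt(6 ) /8, sqrt ( 2), 34/13, pi,sqrt( 10 ), 22,56] 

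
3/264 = 1/88 = 0.01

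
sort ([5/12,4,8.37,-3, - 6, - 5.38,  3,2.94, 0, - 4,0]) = [  -  6, - 5.38, -4, - 3,0,0,5/12, 2.94 , 3, 4, 8.37]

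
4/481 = 4/481= 0.01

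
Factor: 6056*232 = 1404992 = 2^6*29^1*757^1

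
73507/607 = 73507/607= 121.10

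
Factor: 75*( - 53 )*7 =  - 3^1*5^2 *7^1*53^1 = - 27825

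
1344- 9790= -8446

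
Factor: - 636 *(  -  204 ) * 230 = 2^5 * 3^2*5^1*17^1*23^1 * 53^1=29841120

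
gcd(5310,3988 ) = 2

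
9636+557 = 10193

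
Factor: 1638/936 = 2^( - 2)*7^1 = 7/4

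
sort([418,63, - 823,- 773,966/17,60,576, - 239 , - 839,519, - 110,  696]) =[ - 839, - 823 , - 773, - 239, - 110,966/17, 60,63,418,519,576,696] 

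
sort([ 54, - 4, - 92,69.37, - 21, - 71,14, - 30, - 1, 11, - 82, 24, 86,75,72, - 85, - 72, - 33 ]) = [- 92, - 85, - 82 , - 72, - 71 , - 33 , - 30, - 21,-4,- 1, 11 , 14,24,54, 69.37, 72, 75,  86]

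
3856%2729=1127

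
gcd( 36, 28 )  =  4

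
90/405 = 2/9= 0.22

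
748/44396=17/1009 = 0.02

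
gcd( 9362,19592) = 62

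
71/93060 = 71/93060 = 0.00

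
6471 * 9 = 58239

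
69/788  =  69/788=0.09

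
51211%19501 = 12209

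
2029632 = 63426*32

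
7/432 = 7/432 =0.02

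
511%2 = 1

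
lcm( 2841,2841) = 2841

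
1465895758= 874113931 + 591781827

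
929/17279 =929/17279  =  0.05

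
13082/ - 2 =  - 6541/1 = - 6541.00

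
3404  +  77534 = 80938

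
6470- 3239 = 3231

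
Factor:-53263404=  - 2^2*3^2*1479539^1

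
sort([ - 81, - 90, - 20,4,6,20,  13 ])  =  [ - 90, - 81, - 20, 4, 6,13,20 ]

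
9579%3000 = 579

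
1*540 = 540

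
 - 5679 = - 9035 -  - 3356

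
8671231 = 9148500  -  477269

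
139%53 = 33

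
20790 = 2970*7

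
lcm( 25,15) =75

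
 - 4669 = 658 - 5327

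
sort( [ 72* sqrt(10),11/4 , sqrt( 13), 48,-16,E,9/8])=[ - 16,9/8, E,11/4,sqrt(13), 48, 72*sqrt (10 ) ]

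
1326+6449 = 7775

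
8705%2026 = 601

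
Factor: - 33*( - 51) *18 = 2^1 * 3^4*11^1 * 17^1=30294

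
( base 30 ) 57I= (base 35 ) 3u3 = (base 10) 4728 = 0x1278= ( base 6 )33520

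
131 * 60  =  7860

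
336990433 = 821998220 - 485007787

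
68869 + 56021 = 124890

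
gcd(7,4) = 1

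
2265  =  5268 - 3003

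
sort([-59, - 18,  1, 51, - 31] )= [ - 59, - 31,-18,1,  51] 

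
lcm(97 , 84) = 8148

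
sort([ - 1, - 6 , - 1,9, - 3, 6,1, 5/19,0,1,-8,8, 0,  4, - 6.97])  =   [ - 8, - 6.97 ,-6, - 3, - 1, - 1,0, 0,5/19,1, 1,4,6,8,9] 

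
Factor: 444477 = 3^1 * 11^1*13469^1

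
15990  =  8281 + 7709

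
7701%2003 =1692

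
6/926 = 3/463 =0.01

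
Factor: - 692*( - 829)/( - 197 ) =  - 573668/197 = - 2^2*173^1*197^( - 1)*829^1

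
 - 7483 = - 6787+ - 696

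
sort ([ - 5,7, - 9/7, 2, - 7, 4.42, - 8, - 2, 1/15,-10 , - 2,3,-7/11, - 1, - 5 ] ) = [- 10, - 8, - 7, - 5, - 5,-2, - 2, - 9/7  , - 1,-7/11, 1/15, 2 , 3, 4.42, 7]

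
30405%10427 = 9551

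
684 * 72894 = 49859496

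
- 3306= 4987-8293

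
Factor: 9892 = 2^2* 2473^1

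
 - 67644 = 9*( - 7516 ) 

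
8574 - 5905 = 2669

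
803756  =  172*4673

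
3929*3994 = 15692426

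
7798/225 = 34  +  148/225 = 34.66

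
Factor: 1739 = 37^1 *47^1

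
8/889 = 8/889  =  0.01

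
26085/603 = 8695/201 = 43.26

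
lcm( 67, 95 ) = 6365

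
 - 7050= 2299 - 9349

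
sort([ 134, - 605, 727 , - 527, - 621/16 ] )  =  [ -605, - 527, - 621/16 , 134, 727 ] 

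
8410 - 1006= 7404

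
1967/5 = 1967/5 = 393.40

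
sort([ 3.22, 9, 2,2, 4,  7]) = [ 2, 2,3.22, 4, 7, 9 ] 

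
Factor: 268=2^2*67^1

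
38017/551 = 68  +  549/551 = 69.00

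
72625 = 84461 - 11836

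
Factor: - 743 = -743^1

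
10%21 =10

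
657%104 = 33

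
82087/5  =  16417 + 2/5 =16417.40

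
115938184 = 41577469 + 74360715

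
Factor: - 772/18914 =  - 2^1*7^( - 2)  =  - 2/49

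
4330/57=4330/57  =  75.96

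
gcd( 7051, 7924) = 1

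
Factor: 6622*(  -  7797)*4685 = -241894673790=- 2^1 * 3^1*5^1 * 7^1*11^1*23^1*43^1*113^1*937^1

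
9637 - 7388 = 2249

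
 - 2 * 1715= - 3430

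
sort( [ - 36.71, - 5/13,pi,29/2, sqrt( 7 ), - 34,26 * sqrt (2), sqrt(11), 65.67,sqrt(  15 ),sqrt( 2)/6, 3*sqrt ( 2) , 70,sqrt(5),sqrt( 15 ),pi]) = [ - 36.71, -34 , - 5/13,sqrt(2) /6,sqrt( 5),sqrt(7),pi , pi,sqrt ( 11 ),sqrt(15 ),sqrt( 15 )  ,  3 * sqrt ( 2), 29/2 , 26*sqrt(2 ),65.67,70]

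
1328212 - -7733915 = 9062127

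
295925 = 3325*89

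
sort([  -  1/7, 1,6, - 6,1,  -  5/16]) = [ -6 ,  -  5/16, - 1/7 , 1,  1, 6 ] 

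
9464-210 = 9254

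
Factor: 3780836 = 2^2 * 945209^1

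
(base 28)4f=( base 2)1111111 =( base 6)331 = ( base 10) 127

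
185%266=185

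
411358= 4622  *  89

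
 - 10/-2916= 5/1458 = 0.00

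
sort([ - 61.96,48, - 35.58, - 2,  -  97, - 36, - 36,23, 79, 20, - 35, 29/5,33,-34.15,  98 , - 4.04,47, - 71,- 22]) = [-97,-71,  -  61.96,-36,  -  36, - 35.58, - 35, - 34.15, - 22, - 4.04,  -  2,29/5, 20,  23, 33, 47, 48,  79, 98]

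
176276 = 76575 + 99701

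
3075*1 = 3075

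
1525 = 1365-- 160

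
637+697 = 1334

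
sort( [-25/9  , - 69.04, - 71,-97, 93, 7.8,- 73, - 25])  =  [ - 97, - 73, - 71, - 69.04, - 25, - 25/9, 7.8,93] 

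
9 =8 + 1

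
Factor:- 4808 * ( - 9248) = 44464384 =2^8 *17^2*601^1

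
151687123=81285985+70401138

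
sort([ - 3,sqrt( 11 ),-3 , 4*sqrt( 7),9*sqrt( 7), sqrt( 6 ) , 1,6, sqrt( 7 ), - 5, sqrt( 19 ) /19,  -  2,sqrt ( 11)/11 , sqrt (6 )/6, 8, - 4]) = [ - 5, - 4,-3, - 3,  -  2, sqrt(19 ) /19, sqrt(11 )/11, sqrt( 6 )/6, 1, sqrt( 6),sqrt(  7 ), sqrt( 11),6, 8, 4*sqrt(7 ),9*sqrt( 7)]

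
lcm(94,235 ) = 470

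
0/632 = 0 = 0.00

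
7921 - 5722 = 2199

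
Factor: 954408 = 2^3*3^1*7^1*13^1*19^1*23^1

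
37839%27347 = 10492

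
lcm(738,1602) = 65682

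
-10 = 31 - 41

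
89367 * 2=178734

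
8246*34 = 280364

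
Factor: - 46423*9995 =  - 5^1*13^1*1999^1*3571^1 = - 463997885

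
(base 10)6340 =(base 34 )5GG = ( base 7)24325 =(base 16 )18C4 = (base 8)14304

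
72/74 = 36/37 = 0.97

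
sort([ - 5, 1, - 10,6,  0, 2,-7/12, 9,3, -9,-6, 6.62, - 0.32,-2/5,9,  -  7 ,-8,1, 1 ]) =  [ - 10, - 9,- 8,  -  7,  -  6, - 5, - 7/12, - 2/5,  -  0.32, 0, 1 , 1, 1,2,3,6,6.62, 9, 9] 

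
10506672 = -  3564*( - 2948)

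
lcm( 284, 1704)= 1704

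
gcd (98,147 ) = 49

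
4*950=3800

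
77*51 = 3927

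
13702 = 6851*2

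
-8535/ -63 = 135+10/21 = 135.48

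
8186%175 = 136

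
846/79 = 846/79=10.71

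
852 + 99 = 951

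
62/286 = 31/143  =  0.22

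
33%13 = 7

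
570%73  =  59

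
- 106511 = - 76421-30090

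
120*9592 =1151040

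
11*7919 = 87109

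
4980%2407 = 166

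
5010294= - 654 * ( - 7661) 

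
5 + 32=37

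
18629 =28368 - 9739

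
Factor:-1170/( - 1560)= 2^( - 2)*3^1 = 3/4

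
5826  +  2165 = 7991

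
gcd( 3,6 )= 3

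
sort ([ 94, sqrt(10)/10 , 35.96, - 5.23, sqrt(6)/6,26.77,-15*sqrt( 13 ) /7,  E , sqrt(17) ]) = [ - 15*sqrt(13)/7,-5.23,sqrt(10 ) /10,sqrt(6 )/6,  E,  sqrt(17) , 26.77 , 35.96, 94] 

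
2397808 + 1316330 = 3714138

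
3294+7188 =10482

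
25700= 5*5140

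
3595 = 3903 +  - 308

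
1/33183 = 1/33183 = 0.00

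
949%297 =58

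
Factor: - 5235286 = -2^1 * 7^1*17^1*21997^1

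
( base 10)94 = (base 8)136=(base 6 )234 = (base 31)31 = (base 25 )3J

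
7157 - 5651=1506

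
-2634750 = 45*(-58550 ) 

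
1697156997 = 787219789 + 909937208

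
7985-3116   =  4869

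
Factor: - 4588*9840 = - 45145920= - 2^6*3^1*5^1*31^1*37^1*41^1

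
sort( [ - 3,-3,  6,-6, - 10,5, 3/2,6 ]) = [ - 10 ,  -  6, - 3,-3,3/2,5,6, 6] 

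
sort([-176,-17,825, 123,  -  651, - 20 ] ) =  [-651,-176,-20,-17, 123, 825]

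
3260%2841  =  419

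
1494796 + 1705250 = 3200046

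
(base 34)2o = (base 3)10102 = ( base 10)92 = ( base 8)134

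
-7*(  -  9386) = 65702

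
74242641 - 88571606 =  - 14328965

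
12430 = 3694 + 8736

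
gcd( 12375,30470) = 55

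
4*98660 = 394640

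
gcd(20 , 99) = 1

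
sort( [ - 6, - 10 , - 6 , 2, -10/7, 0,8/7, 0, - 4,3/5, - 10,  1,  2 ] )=[ - 10,  -  10,-6,-6, - 4 , - 10/7, 0 , 0, 3/5,1 , 8/7, 2,  2]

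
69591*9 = 626319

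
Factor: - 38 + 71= 33 = 3^1 * 11^1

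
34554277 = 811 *42607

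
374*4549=1701326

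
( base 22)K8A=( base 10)9866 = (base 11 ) 745a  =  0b10011010001010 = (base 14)384a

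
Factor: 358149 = 3^1*11^1*10853^1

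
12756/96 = 1063/8 = 132.88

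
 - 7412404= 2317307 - 9729711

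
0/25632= 0 = 0.00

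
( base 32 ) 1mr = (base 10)1755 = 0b11011011011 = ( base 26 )2fd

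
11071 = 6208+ 4863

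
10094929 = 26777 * 377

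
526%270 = 256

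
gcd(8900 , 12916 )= 4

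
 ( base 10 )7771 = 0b1111001011011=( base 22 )G15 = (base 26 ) BCN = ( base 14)2B91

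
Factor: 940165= 5^1*59^1 *3187^1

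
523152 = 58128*9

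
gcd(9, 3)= 3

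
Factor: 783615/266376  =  2^( - 3 )*5^1*7^1*11^(-1)*17^1*439^1*1009^(-1) = 261205/88792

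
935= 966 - 31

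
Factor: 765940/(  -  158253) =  - 2^2 * 3^( - 1)*5^1* 7^1*17^( - 1) *29^( - 1)*107^(-1)*5471^1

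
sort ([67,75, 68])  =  [67,68,75 ]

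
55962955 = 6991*8005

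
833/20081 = 833/20081 =0.04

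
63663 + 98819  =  162482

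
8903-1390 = 7513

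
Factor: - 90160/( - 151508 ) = 460/773 = 2^2 * 5^1*23^1 * 773^ ( - 1) 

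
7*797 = 5579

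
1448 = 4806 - 3358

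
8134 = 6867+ 1267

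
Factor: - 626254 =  - 2^1 * 313127^1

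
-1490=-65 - 1425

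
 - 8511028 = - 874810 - 7636218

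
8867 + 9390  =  18257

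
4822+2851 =7673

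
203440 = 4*50860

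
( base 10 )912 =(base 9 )1223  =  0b1110010000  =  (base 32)sg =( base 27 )16l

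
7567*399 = 3019233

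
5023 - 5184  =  -161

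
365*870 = 317550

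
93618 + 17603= 111221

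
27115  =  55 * 493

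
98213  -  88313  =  9900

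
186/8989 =186/8989 = 0.02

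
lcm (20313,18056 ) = 162504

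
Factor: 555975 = 3^2*5^2*7^1*353^1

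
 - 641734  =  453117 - 1094851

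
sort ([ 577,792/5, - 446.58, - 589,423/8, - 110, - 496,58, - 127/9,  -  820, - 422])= [-820, -589, - 496, - 446.58, - 422, - 110, - 127/9,423/8,58,  792/5,577]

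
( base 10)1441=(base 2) 10110100001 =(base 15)661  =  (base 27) 1qa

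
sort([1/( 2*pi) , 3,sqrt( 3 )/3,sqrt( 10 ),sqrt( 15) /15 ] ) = [ 1/( 2 *pi),sqrt ( 15 )/15,  sqrt(3 ) /3,3, sqrt(10 ) ] 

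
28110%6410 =2470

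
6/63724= 3/31862 = 0.00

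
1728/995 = 1+ 733/995 = 1.74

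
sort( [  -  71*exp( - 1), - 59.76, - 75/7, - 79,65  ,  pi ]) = [ - 79, - 59.76,-71*exp( - 1), - 75/7, pi,65] 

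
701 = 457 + 244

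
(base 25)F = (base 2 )1111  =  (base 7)21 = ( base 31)F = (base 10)15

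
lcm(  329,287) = 13489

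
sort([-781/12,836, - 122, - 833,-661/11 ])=[ - 833,  -  122,-781/12, - 661/11, 836 ]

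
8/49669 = 8/49669 = 0.00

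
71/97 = 71/97 = 0.73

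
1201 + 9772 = 10973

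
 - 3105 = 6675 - 9780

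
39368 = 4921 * 8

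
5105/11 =5105/11 =464.09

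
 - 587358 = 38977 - 626335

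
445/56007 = 445/56007 = 0.01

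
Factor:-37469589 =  - 3^1 * 12489863^1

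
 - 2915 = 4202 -7117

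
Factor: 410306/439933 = 734/787 = 2^1*367^1*787^(-1 )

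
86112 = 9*9568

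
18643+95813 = 114456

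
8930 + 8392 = 17322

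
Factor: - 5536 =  - 2^5*173^1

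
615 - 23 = 592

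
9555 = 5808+3747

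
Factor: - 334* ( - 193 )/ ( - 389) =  - 64462/389 = - 2^1*167^1*193^1*389^(-1) 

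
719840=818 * 880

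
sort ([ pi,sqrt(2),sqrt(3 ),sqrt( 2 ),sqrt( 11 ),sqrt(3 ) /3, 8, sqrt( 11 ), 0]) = [ 0,sqrt( 3) /3,sqrt( 2),sqrt( 2),  sqrt(3), pi,sqrt(11),sqrt(11 ), 8 ] 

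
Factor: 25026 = 2^1*3^1 * 43^1 * 97^1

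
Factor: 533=13^1*41^1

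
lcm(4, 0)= 0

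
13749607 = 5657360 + 8092247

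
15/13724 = 15/13724 = 0.00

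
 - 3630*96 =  - 348480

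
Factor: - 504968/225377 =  - 2^3*17^1*  23^( - 1 )*41^( - 1 )*47^1*79^1*239^(-1 ) 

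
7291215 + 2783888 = 10075103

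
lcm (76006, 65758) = 5852462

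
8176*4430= 36219680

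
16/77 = 16/77  =  0.21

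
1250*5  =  6250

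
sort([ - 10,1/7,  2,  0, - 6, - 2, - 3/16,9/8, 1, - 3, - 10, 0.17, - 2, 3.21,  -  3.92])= [ - 10, - 10, - 6, - 3.92, - 3,- 2, - 2, - 3/16,0 , 1/7,  0.17,1, 9/8, 2 , 3.21]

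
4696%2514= 2182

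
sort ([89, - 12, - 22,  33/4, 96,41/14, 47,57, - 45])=[ - 45, - 22, - 12,  41/14, 33/4, 47,57,89, 96]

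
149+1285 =1434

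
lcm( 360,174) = 10440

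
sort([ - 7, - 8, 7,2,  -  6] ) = [ - 8, - 7, - 6, 2, 7] 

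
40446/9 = 4494 = 4494.00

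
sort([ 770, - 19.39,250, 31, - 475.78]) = [ - 475.78, - 19.39 , 31, 250, 770]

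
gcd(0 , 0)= 0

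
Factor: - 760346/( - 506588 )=2^ (-1)*89^(-1)*103^1*1423^ (-1 ) * 3691^1 = 380173/253294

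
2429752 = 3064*793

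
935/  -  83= - 12 + 61/83= - 11.27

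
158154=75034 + 83120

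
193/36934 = 193/36934 = 0.01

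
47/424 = 47/424 = 0.11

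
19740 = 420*47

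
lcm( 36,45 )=180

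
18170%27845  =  18170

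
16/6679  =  16/6679 = 0.00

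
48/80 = 3/5=0.60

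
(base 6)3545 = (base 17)2g7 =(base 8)1531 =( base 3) 1011202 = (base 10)857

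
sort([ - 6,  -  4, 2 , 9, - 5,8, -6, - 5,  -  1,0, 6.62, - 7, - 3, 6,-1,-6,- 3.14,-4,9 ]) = [ - 7, - 6,-6  , - 6 , - 5 , -5,  -  4, - 4, - 3.14, - 3, - 1, - 1  ,  0,2,6, 6.62, 8, 9, 9]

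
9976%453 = 10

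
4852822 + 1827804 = 6680626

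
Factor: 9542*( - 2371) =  - 22624082 = - 2^1 *13^1 * 367^1 * 2371^1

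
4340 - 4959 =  - 619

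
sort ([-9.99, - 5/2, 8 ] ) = [ - 9.99, - 5/2, 8 ] 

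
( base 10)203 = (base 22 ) 95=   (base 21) 9e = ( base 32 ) 6b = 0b11001011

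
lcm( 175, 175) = 175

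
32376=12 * 2698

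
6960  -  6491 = 469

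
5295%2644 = 7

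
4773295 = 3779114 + 994181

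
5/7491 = 5/7491 = 0.00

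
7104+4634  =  11738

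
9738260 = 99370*98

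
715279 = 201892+513387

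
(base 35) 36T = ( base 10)3914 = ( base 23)794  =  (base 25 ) 66e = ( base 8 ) 7512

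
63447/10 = 63447/10=6344.70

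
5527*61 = 337147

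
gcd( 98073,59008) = 1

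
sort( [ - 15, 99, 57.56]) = [ - 15 , 57.56, 99 ]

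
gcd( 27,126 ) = 9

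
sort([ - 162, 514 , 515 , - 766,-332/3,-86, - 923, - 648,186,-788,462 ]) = [ -923, - 788 , - 766, - 648,-162, - 332/3, - 86, 186, 462, 514, 515]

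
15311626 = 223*68662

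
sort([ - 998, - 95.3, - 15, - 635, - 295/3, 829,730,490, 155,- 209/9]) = [ - 998,- 635, - 295/3,-95.3, - 209/9,-15 , 155, 490,  730, 829] 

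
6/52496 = 3/26248 = 0.00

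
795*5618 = 4466310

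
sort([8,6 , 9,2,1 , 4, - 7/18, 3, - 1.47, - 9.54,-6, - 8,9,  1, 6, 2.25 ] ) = [ - 9.54, - 8, - 6, - 1.47, - 7/18,  1,1,2, 2.25,3, 4, 6,6,  8, 9 , 9 ]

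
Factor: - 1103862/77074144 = - 551931/38537072 = - 2^( - 4)*3^1*7^( - 1 )*19^1*23^1 * 181^ ( - 1 ) * 421^1*1901^( - 1)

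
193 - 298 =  - 105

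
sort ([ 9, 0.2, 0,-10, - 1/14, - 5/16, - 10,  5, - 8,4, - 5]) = [- 10, - 10, - 8, - 5, - 5/16, - 1/14, 0, 0.2, 4,5, 9]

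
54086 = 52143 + 1943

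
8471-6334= 2137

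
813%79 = 23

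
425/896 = 425/896 = 0.47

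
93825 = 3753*25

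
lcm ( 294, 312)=15288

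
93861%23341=497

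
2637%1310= 17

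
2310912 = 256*9027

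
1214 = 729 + 485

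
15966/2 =7983  =  7983.00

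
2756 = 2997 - 241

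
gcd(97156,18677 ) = 1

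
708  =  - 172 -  - 880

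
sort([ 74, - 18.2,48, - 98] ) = [ - 98, - 18.2, 48, 74 ] 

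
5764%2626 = 512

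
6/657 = 2/219 = 0.01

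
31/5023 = 31/5023 = 0.01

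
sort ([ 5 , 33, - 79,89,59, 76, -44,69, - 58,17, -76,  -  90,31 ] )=[ - 90, -79, - 76 , -58 , - 44,5, 17 , 31,33,59,69,  76, 89 ]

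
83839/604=138 + 487/604 =138.81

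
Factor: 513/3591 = 7^(-1) = 1/7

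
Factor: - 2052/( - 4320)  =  19/40 = 2^( - 3)*5^(-1) * 19^1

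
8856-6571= 2285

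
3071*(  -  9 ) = -27639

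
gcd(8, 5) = 1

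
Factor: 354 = 2^1*3^1*59^1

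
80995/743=80995/743 = 109.01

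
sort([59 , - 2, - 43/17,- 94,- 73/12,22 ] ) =[ - 94, -73/12, - 43/17, - 2,22, 59]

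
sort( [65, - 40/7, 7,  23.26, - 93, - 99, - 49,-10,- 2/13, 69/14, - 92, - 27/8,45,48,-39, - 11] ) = [ - 99, - 93,  -  92 ,-49, - 39, - 11, - 10,-40/7, - 27/8,  -  2/13,69/14,7,23.26, 45, 48, 65]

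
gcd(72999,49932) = 9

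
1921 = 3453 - 1532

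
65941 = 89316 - 23375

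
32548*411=13377228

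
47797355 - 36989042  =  10808313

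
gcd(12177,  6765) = 1353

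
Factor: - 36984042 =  - 2^1 * 3^2 * 43^1* 71^1*673^1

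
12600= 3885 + 8715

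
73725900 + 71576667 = 145302567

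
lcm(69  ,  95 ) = 6555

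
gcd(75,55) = 5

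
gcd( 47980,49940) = 20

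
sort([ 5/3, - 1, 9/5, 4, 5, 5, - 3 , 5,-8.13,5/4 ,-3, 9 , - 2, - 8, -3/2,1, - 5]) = [ - 8.13, - 8,-5, - 3,  -  3, - 2,-3/2, - 1,1, 5/4,5/3, 9/5, 4, 5, 5, 5, 9 ] 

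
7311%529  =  434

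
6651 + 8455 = 15106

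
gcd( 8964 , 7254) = 18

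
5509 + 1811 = 7320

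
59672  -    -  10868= 70540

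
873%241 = 150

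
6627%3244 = 139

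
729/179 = 729/179 = 4.07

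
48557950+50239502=98797452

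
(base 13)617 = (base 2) 10000001010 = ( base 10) 1034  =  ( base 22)230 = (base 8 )2012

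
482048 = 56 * 8608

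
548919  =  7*78417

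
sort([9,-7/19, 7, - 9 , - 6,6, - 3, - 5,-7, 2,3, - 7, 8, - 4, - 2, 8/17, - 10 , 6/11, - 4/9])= [ - 10, - 9, - 7, - 7, - 6, - 5, - 4, - 3, - 2,-4/9, - 7/19,8/17, 6/11, 2,3, 6,7,8, 9]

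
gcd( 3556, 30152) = 4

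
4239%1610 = 1019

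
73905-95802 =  - 21897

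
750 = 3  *250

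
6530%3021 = 488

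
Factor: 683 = 683^1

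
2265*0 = 0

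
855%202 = 47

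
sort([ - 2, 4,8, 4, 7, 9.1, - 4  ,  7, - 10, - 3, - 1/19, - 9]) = [ - 10, - 9 , - 4,-3, - 2, - 1/19,4,4,  7, 7, 8, 9.1 ]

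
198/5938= 99/2969 = 0.03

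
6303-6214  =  89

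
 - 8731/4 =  - 8731/4 = -  2182.75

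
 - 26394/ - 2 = 13197 + 0/1  =  13197.00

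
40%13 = 1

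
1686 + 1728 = 3414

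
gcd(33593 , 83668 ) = 1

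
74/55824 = 37/27912=   0.00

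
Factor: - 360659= - 13^1*27743^1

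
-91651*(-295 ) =27037045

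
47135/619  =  47135/619 = 76.15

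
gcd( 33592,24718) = 34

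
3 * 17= 51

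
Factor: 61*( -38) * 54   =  -125172 = -2^2* 3^3 * 19^1*61^1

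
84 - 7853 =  - 7769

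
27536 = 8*3442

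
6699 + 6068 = 12767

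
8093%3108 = 1877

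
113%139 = 113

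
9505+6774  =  16279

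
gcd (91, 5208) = 7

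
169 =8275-8106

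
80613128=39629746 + 40983382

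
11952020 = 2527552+9424468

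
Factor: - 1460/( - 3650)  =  2^1 *5^( - 1) = 2/5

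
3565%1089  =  298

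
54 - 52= 2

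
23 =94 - 71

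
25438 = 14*1817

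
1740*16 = 27840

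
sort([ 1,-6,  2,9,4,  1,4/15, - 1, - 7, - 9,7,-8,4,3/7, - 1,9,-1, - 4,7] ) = [-9, - 8, - 7,  -  6, - 4 ,-1, - 1,-1, 4/15,3/7,1,1,2,4,4,7, 7,9,9] 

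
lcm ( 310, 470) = 14570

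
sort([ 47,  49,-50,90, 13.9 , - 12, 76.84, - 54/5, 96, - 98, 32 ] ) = [ - 98,-50, - 12, - 54/5, 13.9, 32, 47,49,76.84,90,96 ]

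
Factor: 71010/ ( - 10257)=- 2^1*3^2*5^1* 13^( - 1)= - 90/13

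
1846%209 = 174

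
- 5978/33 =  - 182+28/33= - 181.15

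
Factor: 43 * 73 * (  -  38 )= - 2^1 * 19^1*43^1*73^1 = -119282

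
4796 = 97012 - 92216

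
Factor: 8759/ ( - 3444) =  - 2^( - 2)*3^( - 1)*7^( - 1)*19^1*41^( - 1) * 461^1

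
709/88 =8 + 5/88 = 8.06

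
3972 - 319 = 3653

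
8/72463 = 8/72463 =0.00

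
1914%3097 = 1914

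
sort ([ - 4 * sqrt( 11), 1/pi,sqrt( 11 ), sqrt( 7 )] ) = [  -  4*sqrt ( 11 ) , 1/pi, sqrt( 7 ) , sqrt( 11)] 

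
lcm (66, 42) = 462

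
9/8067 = 3/2689 = 0.00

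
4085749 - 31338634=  -27252885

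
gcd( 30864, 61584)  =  48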